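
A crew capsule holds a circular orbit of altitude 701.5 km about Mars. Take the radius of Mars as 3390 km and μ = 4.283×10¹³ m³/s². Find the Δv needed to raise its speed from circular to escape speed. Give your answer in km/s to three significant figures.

Δv ≈ 1.34 km/s

r = 3390 + 701.5 = 4091.5 km = 4.0915×10⁶ m.
Circular speed v_c = √(μ/r) = 3235 m/s.
Escape speed v_esc = √(2μ/r) = √2 × v_c = 4576 m/s.
Δv = v_esc − v_c = 1340 m/s = 1.340 km/s.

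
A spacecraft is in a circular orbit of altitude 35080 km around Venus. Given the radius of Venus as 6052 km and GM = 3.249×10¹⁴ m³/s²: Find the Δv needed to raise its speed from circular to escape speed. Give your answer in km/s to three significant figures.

Δv ≈ 1.16 km/s

r = 6052 + 35080 = 41132 km = 4.1132×10⁷ m.
Circular speed v_c = √(μ/r) = 2811 m/s.
Escape speed v_esc = √(2μ/r) = √2 × v_c = 3975 m/s.
Δv = v_esc − v_c = 1164 m/s = 1.164 km/s.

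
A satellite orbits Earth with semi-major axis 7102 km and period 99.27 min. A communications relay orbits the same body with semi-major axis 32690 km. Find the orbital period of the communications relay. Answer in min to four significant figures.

Kepler's third law: T² ∝ a³, so T₂ = T₁ (a₂/a₁)^(3/2).
a₂/a₁ = 4.603, (a₂/a₁)^(3/2) = 9.875.
T₂ = 99.27 × 9.875 = 980.3 min.

T₂ ≈ 980.3 min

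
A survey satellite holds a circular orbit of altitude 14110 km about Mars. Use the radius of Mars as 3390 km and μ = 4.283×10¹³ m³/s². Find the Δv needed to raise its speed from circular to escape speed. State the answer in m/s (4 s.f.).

Δv ≈ 648.0 m/s

r = 3390 + 14110 = 17500 km = 1.7500×10⁷ m.
Circular speed v_c = √(μ/r) = 1564 m/s.
Escape speed v_esc = √(2μ/r) = √2 × v_c = 2212 m/s.
Δv = v_esc − v_c = 648.0 m/s.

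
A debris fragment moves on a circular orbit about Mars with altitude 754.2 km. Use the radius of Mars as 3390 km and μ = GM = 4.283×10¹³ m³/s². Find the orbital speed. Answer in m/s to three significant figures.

v ≈ 3210 m/s

r = 3390 + 754.2 = 4144.2 km = 4.1442×10⁶ m.
For a circular orbit v = √(μ/r) = √(4.283×10¹³ / 4.144×10⁶) = √(1.033×10⁷) = 3215 m/s.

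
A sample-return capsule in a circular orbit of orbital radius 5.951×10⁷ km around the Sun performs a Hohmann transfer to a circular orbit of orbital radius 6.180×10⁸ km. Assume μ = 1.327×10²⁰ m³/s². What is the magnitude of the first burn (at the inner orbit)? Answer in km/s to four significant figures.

r₁ = 5.951×10⁷ km = 5.951×10¹⁰ m.
r₂ = 6.180×10⁸ km = 6.180×10¹¹ m.
Transfer ellipse a_t = (r₁ + r₂)/2 = 3.388×10¹¹ m.
At r₁: circular v_c1 = √(μ/r₁) = 47220 m/s; transfer-perihelion v_p = √[μ(2/r₁ − 1/a_t)] = 63780 m/s.
Δv₁ = v_p − v_c1 = 16560 m/s.
= 16.56 km/s.

Δv ≈ 16.56 km/s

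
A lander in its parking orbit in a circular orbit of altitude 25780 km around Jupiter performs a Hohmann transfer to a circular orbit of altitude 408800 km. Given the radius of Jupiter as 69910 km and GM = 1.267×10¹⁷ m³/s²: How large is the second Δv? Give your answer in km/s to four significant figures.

r₁ = 69910 + 25780 = 95690 km = 9.5690×10⁷ m.
r₂ = 69910 + 408800 = 478710 km = 4.7871×10⁸ m.
Transfer ellipse a_t = (r₁ + r₂)/2 = 2.872×10⁸ m.
At r₁: circular v_c1 = √(μ/r₁) = 36390 m/s; transfer-perijove v_p = √[μ(2/r₁ − 1/a_t)] = 46980 m/s.
At r₂: circular v_c2 = √(μ/r₂) = 16270 m/s; transfer-apojove v_a = √[μ(2/r₂ − 1/a_t)] = 9391 m/s.
Δv₂ = v_c2 − v_a = 6878 m/s.
= 6.878 km/s.

Δv ≈ 6.878 km/s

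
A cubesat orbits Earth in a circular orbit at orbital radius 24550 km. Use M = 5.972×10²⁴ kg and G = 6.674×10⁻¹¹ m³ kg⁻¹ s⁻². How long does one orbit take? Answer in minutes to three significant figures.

T ≈ 638 minutes

μ = GM = 6.674×10⁻¹¹ × 5.972×10²⁴ = 3.986×10¹⁴ m³/s².
r = 24550 km = 2.455×10⁷ m.
Kepler's third law: T = 2π√(r³/μ) = 2π√((2.455×10⁷)³ / 3.986×10¹⁴).
r³/μ = 3.712×10⁷ s², so T = 2π × 6.093×10³ = 3.828×10⁴ s.
Converting: 3.828×10⁴ s ÷ 60.00 = 638.0 minutes.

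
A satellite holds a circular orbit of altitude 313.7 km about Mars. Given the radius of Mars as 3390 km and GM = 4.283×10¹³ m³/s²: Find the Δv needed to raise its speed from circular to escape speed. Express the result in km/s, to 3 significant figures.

Δv ≈ 1.41 km/s

r = 3390 + 313.7 = 3703.7 km = 3.7037×10⁶ m.
Circular speed v_c = √(μ/r) = 3401 m/s.
Escape speed v_esc = √(2μ/r) = √2 × v_c = 4809 m/s.
Δv = v_esc − v_c = 1409 m/s = 1.409 km/s.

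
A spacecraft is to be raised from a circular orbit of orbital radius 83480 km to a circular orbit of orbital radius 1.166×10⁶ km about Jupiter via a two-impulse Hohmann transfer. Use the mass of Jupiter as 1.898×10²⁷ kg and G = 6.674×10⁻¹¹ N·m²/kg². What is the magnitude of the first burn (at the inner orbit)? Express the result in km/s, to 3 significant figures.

Δv ≈ 14.3 km/s

μ = GM = 6.674×10⁻¹¹ × 1.898×10²⁷ = 1.267×10¹⁷ m³/s².
r₁ = 83480 km = 8.348×10⁷ m.
r₂ = 1.166×10⁶ km = 1.166×10⁹ m.
Transfer ellipse a_t = (r₁ + r₂)/2 = 6.247×10⁸ m.
At r₁: circular v_c1 = √(μ/r₁) = 38950 m/s; transfer-perijove v_p = √[μ(2/r₁ − 1/a_t)] = 53220 m/s.
Δv₁ = v_p − v_c1 = 14260 m/s.
= 14.26 km/s.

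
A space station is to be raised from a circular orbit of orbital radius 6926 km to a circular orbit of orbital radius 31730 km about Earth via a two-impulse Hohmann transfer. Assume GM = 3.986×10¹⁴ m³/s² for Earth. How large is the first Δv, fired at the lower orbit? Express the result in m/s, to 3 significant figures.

r₁ = 6926 km = 6.926×10⁶ m.
r₂ = 31730 km = 3.173×10⁷ m.
Transfer ellipse a_t = (r₁ + r₂)/2 = 1.933×10⁷ m.
At r₁: circular v_c1 = √(μ/r₁) = 7586 m/s; transfer-perigee v_p = √[μ(2/r₁ − 1/a_t)] = 9720 m/s.
Δv₁ = v_p − v_c1 = 2134 m/s.

Δv ≈ 2130 m/s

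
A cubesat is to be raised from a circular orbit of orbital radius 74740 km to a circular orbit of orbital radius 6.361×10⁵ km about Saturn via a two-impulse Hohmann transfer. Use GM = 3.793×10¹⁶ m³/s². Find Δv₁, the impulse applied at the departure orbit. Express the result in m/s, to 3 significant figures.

r₁ = 74740 km = 7.474×10⁷ m.
r₂ = 6.361×10⁵ km = 6.361×10⁸ m.
Transfer ellipse a_t = (r₁ + r₂)/2 = 3.554×10⁸ m.
At r₁: circular v_c1 = √(μ/r₁) = 22530 m/s; transfer-perikrone v_p = √[μ(2/r₁ − 1/a_t)] = 30140 m/s.
Δv₁ = v_p − v_c1 = 7610 m/s.

Δv ≈ 7610 m/s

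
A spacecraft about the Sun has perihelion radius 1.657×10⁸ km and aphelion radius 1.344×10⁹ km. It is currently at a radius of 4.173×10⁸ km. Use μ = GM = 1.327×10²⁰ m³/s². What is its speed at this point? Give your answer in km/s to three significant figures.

v ≈ 21.5 km/s

Semi-major axis a = (r_p + r_a)/2 = 7.5485×10⁸ km = 7.548×10¹¹ m.
Vis-viva: v² = μ(2/r − 1/a) = 1.327×10²⁰ × (4.793×10⁻¹² − 1.325×10⁻¹²) = 4.602×10⁸ m²/s².
v = 21450 m/s = 21.45 km/s.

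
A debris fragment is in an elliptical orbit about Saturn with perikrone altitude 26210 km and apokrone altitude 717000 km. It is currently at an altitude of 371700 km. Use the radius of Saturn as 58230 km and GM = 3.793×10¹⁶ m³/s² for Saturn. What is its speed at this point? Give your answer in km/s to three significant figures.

v ≈ 9.39 km/s

r_p = 58230 + 26210 = 84440 km = 8.4440×10⁷ m.
r_a = 58230 + 717000 = 775230 km = 7.7523×10⁸ m.
r = 58230 + 371700 = 4.2993×10⁵ km = 4.299×10⁸ m.
Semi-major axis a = (r_p + r_a)/2 = 4.2984×10⁵ km = 4.298×10⁸ m.
Vis-viva: v² = μ(2/r − 1/a) = 3.793×10¹⁶ × (4.652×10⁻⁹ − 2.326×10⁻⁹) = 8.820×10⁷ m²/s².
v = 9392 m/s = 9.392 km/s.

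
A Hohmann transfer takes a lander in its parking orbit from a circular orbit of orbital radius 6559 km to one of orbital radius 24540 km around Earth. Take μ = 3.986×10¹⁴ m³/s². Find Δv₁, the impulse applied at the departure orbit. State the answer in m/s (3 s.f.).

r₁ = 6559 km = 6.559×10⁶ m.
r₂ = 24540 km = 2.454×10⁷ m.
Transfer ellipse a_t = (r₁ + r₂)/2 = 1.555×10⁷ m.
At r₁: circular v_c1 = √(μ/r₁) = 7796 m/s; transfer-perigee v_p = √[μ(2/r₁ − 1/a_t)] = 9793 m/s.
Δv₁ = v_p − v_c1 = 1998 m/s.

Δv ≈ 2000 m/s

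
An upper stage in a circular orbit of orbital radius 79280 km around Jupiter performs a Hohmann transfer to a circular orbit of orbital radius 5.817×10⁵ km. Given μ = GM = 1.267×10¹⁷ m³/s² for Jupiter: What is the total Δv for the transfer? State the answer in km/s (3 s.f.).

Δv_total ≈ 20.6 km/s

r₁ = 79280 km = 7.928×10⁷ m.
r₂ = 5.817×10⁵ km = 5.817×10⁸ m.
Transfer ellipse a_t = (r₁ + r₂)/2 = 3.305×10⁸ m.
At r₁: circular v_c1 = √(μ/r₁) = 39980 m/s; transfer-perijove v_p = √[μ(2/r₁ − 1/a_t)] = 53040 m/s.
Δv₁ = v_p − v_c1 = 13060 m/s.
At r₂: circular v_c2 = √(μ/r₂) = 14760 m/s; transfer-apojove v_a = √[μ(2/r₂ − 1/a_t)] = 7228 m/s.
Δv₂ = v_c2 − v_a = 7530 m/s.
Total Δv = Δv₁ + Δv₂ = 20590 m/s = 20.59 km/s.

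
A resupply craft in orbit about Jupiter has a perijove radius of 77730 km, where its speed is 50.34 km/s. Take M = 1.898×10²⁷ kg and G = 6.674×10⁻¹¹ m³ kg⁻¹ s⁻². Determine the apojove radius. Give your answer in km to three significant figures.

μ = GM = 6.674×10⁻¹¹ × 1.898×10²⁷ = 1.267×10¹⁷ m³/s².
r_p = 7.773×10⁷ m.
Specific energy ε = v²/2 − μ/r = -3.626×10⁸ J/kg, so a = −μ/(2ε) = 1.747×10⁸ m.
The apsides satisfy r_p + r_a = 2a, so the apojove radius is 2a − r_p = 2.716×10⁸ m = 2.7162×10⁵ km.

apojove radius ≈ 2.72×10⁵ km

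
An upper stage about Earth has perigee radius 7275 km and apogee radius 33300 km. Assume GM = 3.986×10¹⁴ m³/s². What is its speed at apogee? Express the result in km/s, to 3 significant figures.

v ≈ 2.07 km/s

Semi-major axis a = (r_p + r_a)/2 = 20288 km = 2.029×10⁷ m.
Vis-viva: v² = μ(2/r − 1/a) = 3.986×10¹⁴ × (6.006×10⁻⁸ − 4.929×10⁻⁸) = 4.292×10⁶ m²/s².
v = 2072 m/s = 2.072 km/s.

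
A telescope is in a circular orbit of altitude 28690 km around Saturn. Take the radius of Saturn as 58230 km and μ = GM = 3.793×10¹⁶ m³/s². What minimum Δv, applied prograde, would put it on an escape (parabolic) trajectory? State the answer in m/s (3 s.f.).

r = 58230 + 28690 = 86920 km = 8.6920×10⁷ m.
Circular speed v_c = √(μ/r) = 20890 m/s.
Escape speed v_esc = √(2μ/r) = √2 × v_c = 29540 m/s.
Δv = v_esc − v_c = 8653 m/s.

Δv ≈ 8650 m/s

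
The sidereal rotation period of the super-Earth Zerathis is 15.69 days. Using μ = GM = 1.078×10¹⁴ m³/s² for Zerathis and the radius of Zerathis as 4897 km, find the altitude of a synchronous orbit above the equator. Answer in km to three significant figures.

T = 15.69 days = 1.356×10⁶ s.
A synchronous orbit has period T, so by Kepler's third law a = (μT²/4π²)^(1/3).
μT²/4π² = 1.078×10¹⁴ × (1.356×10⁶)² / 39.48 = 5.018×10²⁴ m³.
a = 1.712×10⁸ m = 1.7120×10⁵ km.
Altitude h = a − R = 1.7120×10⁵ − 4897 = 1.6631×10⁵ km.

h_sync ≈ 1.66×10⁵ km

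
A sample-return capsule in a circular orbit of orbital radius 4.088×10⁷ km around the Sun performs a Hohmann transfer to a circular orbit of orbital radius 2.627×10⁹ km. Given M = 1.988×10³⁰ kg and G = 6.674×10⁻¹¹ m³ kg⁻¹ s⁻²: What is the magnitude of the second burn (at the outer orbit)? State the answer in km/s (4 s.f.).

μ = GM = 6.674×10⁻¹¹ × 1.988×10³⁰ = 1.327×10²⁰ m³/s².
r₁ = 4.088×10⁷ km = 4.088×10¹⁰ m.
r₂ = 2.627×10⁹ km = 2.627×10¹² m.
Transfer ellipse a_t = (r₁ + r₂)/2 = 1.334×10¹² m.
At r₁: circular v_c1 = √(μ/r₁) = 56970 m/s; transfer-perihelion v_p = √[μ(2/r₁ − 1/a_t)] = 79950 m/s.
At r₂: circular v_c2 = √(μ/r₂) = 7107 m/s; transfer-aphelion v_a = √[μ(2/r₂ − 1/a_t)] = 1244 m/s.
Δv₂ = v_c2 − v_a = 5863 m/s.
= 5.863 km/s.

Δv ≈ 5.863 km/s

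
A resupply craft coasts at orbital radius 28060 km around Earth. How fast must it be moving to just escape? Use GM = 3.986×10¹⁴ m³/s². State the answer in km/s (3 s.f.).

r = 28060 km = 2.806×10⁷ m.
Escape speed v_esc = √(2μ/r) = √(2 × 3.986×10¹⁴ / 2.806×10⁷) = √(2.841×10⁷) = 5330 m/s.
= 5.330 km/s.

v_esc ≈ 5.33 km/s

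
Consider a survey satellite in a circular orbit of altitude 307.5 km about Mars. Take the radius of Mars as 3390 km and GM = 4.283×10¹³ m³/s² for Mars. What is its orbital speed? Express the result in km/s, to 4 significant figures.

v ≈ 3.403 km/s

r = 3390 + 307.5 = 3697.5 km = 3.6975×10⁶ m.
For a circular orbit v = √(μ/r) = √(4.283×10¹³ / 3.698×10⁶) = √(1.158×10⁷) = 3403 m/s.
That is 3.403 km/s.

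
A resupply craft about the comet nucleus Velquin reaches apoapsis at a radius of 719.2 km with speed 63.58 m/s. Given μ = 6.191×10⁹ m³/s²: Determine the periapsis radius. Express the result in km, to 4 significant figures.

periapsis radius ≈ 220.7 km

r_a = 7.192×10⁵ m.
Specific energy ε = v²/2 − μ/r = -6.587×10³ J/kg, so a = −μ/(2ε) = 4.699×10⁵ m.
The apsides satisfy r_p + r_a = 2a, so the periapsis radius is 2a − r_a = 2.207×10⁵ m = 220.69 km.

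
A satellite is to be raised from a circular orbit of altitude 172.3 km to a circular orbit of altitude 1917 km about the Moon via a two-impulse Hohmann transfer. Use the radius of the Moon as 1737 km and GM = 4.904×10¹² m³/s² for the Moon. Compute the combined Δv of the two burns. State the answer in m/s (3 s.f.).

r₁ = 1737 + 172.3 = 1909.3 km = 1.9093×10⁶ m.
r₂ = 1737 + 1917 = 3654.0 km = 3.6540×10⁶ m.
Transfer ellipse a_t = (r₁ + r₂)/2 = 2.782×10⁶ m.
At r₁: circular v_c1 = √(μ/r₁) = 1603 m/s; transfer-perilune v_p = √[μ(2/r₁ − 1/a_t)] = 1837 m/s.
Δv₁ = v_p − v_c1 = 234.2 m/s.
At r₂: circular v_c2 = √(μ/r₂) = 1158 m/s; transfer-apolune v_a = √[μ(2/r₂ − 1/a_t)] = 959.8 m/s.
Δv₂ = v_c2 − v_a = 198.7 m/s.
Total Δv = Δv₁ + Δv₂ = 432.9 m/s.

Δv_total ≈ 433 m/s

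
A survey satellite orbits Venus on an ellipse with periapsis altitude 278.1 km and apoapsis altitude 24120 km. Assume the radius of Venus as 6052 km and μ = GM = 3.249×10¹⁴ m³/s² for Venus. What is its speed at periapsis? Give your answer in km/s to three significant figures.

v ≈ 9.21 km/s

r_p = 6052 + 278.1 = 6330.1 km = 6.3301×10⁶ m.
r_a = 6052 + 24120 = 30172 km = 3.0172×10⁷ m.
Semi-major axis a = (r_p + r_a)/2 = 18251 km = 1.825×10⁷ m.
Vis-viva: v² = μ(2/r − 1/a) = 3.249×10¹⁴ × (3.160×10⁻⁷ − 5.479×10⁻⁸) = 8.485×10⁷ m²/s².
v = 9211 m/s = 9.211 km/s.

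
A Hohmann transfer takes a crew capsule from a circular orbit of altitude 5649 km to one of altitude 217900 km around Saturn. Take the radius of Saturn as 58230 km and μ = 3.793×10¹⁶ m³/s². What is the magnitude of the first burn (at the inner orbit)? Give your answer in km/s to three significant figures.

Δv ≈ 6.69 km/s

r₁ = 58230 + 5649 = 63879 km = 6.3879×10⁷ m.
r₂ = 58230 + 217900 = 276130 km = 2.7613×10⁸ m.
Transfer ellipse a_t = (r₁ + r₂)/2 = 1.700×10⁸ m.
At r₁: circular v_c1 = √(μ/r₁) = 24370 m/s; transfer-perikrone v_p = √[μ(2/r₁ − 1/a_t)] = 31060 m/s.
Δv₁ = v_p − v_c1 = 6688 m/s.
= 6.688 km/s.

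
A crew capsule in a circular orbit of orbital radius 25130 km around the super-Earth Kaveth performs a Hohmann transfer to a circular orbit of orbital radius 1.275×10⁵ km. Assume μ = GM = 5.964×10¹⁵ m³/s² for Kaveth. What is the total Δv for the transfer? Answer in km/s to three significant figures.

r₁ = 25130 km = 2.513×10⁷ m.
r₂ = 1.275×10⁵ km = 1.275×10⁸ m.
Transfer ellipse a_t = (r₁ + r₂)/2 = 7.632×10⁷ m.
At r₁: circular v_c1 = √(μ/r₁) = 15410 m/s; transfer-periapsis v_p = √[μ(2/r₁ − 1/a_t)] = 19910 m/s.
Δv₁ = v_p − v_c1 = 4507 m/s.
At r₂: circular v_c2 = √(μ/r₂) = 6839 m/s; transfer-apoapsis v_a = √[μ(2/r₂ − 1/a_t)] = 3925 m/s.
Δv₂ = v_c2 − v_a = 2915 m/s.
Total Δv = Δv₁ + Δv₂ = 7422 m/s = 7.422 km/s.

Δv_total ≈ 7.42 km/s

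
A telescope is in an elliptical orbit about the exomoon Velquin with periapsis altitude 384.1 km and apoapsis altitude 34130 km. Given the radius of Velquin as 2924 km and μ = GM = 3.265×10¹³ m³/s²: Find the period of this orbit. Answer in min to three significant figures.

T ≈ 1660 min

r_p = 2924 + 384.1 = 3308.1 km = 3.3081×10⁶ m.
r_a = 2924 + 34130 = 37054 km = 3.7054×10⁷ m.
Semi-major axis a = (r_p + r_a)/2 = (3308.1 + 37054)/2 = 20181 km = 2.018×10⁷ m.
By Kepler's third law T = 2π√(a³/μ) = 2π × 1.587×10⁴ = 9.969×10⁴ s.
= 1662 min.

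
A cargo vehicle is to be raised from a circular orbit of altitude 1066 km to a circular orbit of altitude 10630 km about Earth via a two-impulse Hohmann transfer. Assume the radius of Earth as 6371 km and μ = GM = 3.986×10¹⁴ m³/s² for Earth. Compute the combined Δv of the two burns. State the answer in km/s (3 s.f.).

r₁ = 6371 + 1066 = 7437.0 km = 7.4370×10⁶ m.
r₂ = 6371 + 10630 = 17001 km = 1.7001×10⁷ m.
Transfer ellipse a_t = (r₁ + r₂)/2 = 1.222×10⁷ m.
At r₁: circular v_c1 = √(μ/r₁) = 7321 m/s; transfer-perigee v_p = √[μ(2/r₁ − 1/a_t)] = 8636 m/s.
Δv₁ = v_p − v_c1 = 1315 m/s.
At r₂: circular v_c2 = √(μ/r₂) = 4842 m/s; transfer-apogee v_a = √[μ(2/r₂ − 1/a_t)] = 3778 m/s.
Δv₂ = v_c2 − v_a = 1065 m/s.
Total Δv = Δv₁ + Δv₂ = 2379 m/s = 2.379 km/s.

Δv_total ≈ 2.38 km/s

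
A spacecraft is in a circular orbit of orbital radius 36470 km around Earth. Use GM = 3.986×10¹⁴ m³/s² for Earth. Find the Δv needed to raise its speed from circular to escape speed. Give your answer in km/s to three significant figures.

Δv ≈ 1.37 km/s

r = 36470 km = 3.647×10⁷ m.
Circular speed v_c = √(μ/r) = 3306 m/s.
Escape speed v_esc = √(2μ/r) = √2 × v_c = 4675 m/s.
Δv = v_esc − v_c = 1369 m/s = 1.369 km/s.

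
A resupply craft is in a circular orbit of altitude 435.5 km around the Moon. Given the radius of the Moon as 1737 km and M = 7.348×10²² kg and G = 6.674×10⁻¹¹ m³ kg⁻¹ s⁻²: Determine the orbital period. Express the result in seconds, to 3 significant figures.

T ≈ 9090 seconds

μ = GM = 6.674×10⁻¹¹ × 7.348×10²² = 4.904×10¹² m³/s².
r = 1737 + 435.5 = 2172.5 km = 2.1725×10⁶ m.
Kepler's third law: T = 2π√(r³/μ) = 2π√((2.172×10⁶)³ / 4.904×10¹²).
r³/μ = 2.091×10⁶ s², so T = 2π × 1.446×10³ = 9.085×10³ s.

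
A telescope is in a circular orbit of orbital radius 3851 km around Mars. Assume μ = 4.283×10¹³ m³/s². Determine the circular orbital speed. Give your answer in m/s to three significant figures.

v ≈ 3330 m/s

r = 3851 km = 3.851×10⁶ m.
For a circular orbit v = √(μ/r) = √(4.283×10¹³ / 3.851×10⁶) = √(1.112×10⁷) = 3335 m/s.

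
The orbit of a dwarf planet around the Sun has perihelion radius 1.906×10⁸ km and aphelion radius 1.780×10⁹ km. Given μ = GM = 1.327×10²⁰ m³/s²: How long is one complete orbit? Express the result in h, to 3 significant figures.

T ≈ 148000 h

Semi-major axis a = (r_p + r_a)/2 = (1.9060×10⁸ + 1.7800×10⁹)/2 = 9.8530×10⁸ km = 9.853×10¹¹ m.
By Kepler's third law T = 2π√(a³/μ) = 2π × 8.490×10⁷ = 5.335×10⁸ s.
= 1.482×10⁵ h.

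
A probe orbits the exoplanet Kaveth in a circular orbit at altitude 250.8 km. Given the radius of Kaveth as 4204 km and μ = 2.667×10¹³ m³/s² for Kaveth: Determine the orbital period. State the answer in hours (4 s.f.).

T ≈ 3.178 hours

r = 4204 + 250.8 = 4454.8 km = 4.4548×10⁶ m.
Kepler's third law: T = 2π√(r³/μ) = 2π√((4.455×10⁶)³ / 2.667×10¹³).
r³/μ = 3.315×10⁶ s², so T = 2π × 1.821×10³ = 1.144×10⁴ s.
Converting: 1.144×10⁴ s ÷ 3600 = 3.178 hours.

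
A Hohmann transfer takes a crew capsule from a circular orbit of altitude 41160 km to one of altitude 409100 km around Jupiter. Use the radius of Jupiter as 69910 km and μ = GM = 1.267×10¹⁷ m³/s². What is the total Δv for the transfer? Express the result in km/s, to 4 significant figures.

Δv_total ≈ 15.55 km/s

r₁ = 69910 + 41160 = 111070 km = 1.1107×10⁸ m.
r₂ = 69910 + 409100 = 479010 km = 4.7901×10⁸ m.
Transfer ellipse a_t = (r₁ + r₂)/2 = 2.950×10⁸ m.
At r₁: circular v_c1 = √(μ/r₁) = 33770 m/s; transfer-perijove v_p = √[μ(2/r₁ − 1/a_t)] = 43030 m/s.
Δv₁ = v_p − v_c1 = 9260 m/s.
At r₂: circular v_c2 = √(μ/r₂) = 16260 m/s; transfer-apojove v_a = √[μ(2/r₂ − 1/a_t)] = 9979 m/s.
Δv₂ = v_c2 − v_a = 6285 m/s.
Total Δv = Δv₁ + Δv₂ = 15550 m/s = 15.55 km/s.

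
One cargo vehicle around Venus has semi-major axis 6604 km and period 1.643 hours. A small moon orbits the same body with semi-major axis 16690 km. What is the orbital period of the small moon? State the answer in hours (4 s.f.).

T₂ ≈ 6.601 hours

Kepler's third law: T² ∝ a³, so T₂ = T₁ (a₂/a₁)^(3/2).
a₂/a₁ = 2.527, (a₂/a₁)^(3/2) = 4.018.
T₂ = 1.643 × 4.018 = 6.601 hours.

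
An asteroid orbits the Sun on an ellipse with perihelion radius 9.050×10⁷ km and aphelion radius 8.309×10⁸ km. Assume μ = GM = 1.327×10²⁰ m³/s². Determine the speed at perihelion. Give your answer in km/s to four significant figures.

v ≈ 51.43 km/s

Semi-major axis a = (r_p + r_a)/2 = 4.6070×10⁸ km = 4.607×10¹¹ m.
Vis-viva: v² = μ(2/r − 1/a) = 1.327×10²⁰ × (2.210×10⁻¹¹ − 2.171×10⁻¹²) = 2.645×10⁹ m²/s².
v = 51430 m/s = 51.43 km/s.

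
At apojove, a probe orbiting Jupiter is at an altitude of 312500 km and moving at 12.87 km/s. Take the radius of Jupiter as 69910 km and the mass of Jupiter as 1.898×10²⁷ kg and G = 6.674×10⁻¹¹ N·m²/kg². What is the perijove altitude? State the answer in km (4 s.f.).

μ = GM = 6.674×10⁻¹¹ × 1.898×10²⁷ = 1.267×10¹⁷ m³/s².
r_a = 69910 + 312500 = 3.8241×10⁵ km = 3.824×10⁸ m.
Specific energy ε = v²/2 − μ/r = -2.484×10⁸ J/kg, so a = −μ/(2ε) = 2.549×10⁸ m.
The apsides satisfy r_p + r_a = 2a, so the perijove radius is 2a − r_a = 1.275×10⁸ m = 1.2748×10⁵ km.
Perijove altitude = 1.2748×10⁵ − 69910 = 57573 km.

perijove altitude ≈ 57570 km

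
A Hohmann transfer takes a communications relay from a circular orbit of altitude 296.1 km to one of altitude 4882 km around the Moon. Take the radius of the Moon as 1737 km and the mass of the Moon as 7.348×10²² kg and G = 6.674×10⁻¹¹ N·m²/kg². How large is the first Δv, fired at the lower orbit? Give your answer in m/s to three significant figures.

Δv ≈ 368 m/s

μ = GM = 6.674×10⁻¹¹ × 7.348×10²² = 4.904×10¹² m³/s².
r₁ = 1737 + 296.1 = 2033.1 km = 2.0331×10⁶ m.
r₂ = 1737 + 4882 = 6619.0 km = 6.6190×10⁶ m.
Transfer ellipse a_t = (r₁ + r₂)/2 = 4.326×10⁶ m.
At r₁: circular v_c1 = √(μ/r₁) = 1553 m/s; transfer-perilune v_p = √[μ(2/r₁ − 1/a_t)] = 1921 m/s.
Δv₁ = v_p − v_c1 = 368.0 m/s.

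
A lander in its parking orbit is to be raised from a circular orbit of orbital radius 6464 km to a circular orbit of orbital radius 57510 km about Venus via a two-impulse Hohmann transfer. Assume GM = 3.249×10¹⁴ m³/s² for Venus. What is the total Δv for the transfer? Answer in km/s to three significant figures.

Δv_total ≈ 3.72 km/s

r₁ = 6464 km = 6.464×10⁶ m.
r₂ = 57510 km = 5.751×10⁷ m.
Transfer ellipse a_t = (r₁ + r₂)/2 = 3.199×10⁷ m.
At r₁: circular v_c1 = √(μ/r₁) = 7090 m/s; transfer-periapsis v_p = √[μ(2/r₁ − 1/a_t)] = 9506 m/s.
Δv₁ = v_p − v_c1 = 2417 m/s.
At r₂: circular v_c2 = √(μ/r₂) = 2377 m/s; transfer-apoapsis v_a = √[μ(2/r₂ − 1/a_t)] = 1068 m/s.
Δv₂ = v_c2 − v_a = 1308 m/s.
Total Δv = Δv₁ + Δv₂ = 3725 m/s = 3.725 km/s.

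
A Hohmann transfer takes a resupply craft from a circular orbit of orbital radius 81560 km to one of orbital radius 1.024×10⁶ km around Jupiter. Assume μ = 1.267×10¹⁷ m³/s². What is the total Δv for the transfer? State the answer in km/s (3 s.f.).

r₁ = 81560 km = 8.156×10⁷ m.
r₂ = 1.024×10⁶ km = 1.024×10⁹ m.
Transfer ellipse a_t = (r₁ + r₂)/2 = 5.528×10⁸ m.
At r₁: circular v_c1 = √(μ/r₁) = 39410 m/s; transfer-perijove v_p = √[μ(2/r₁ − 1/a_t)] = 53640 m/s.
Δv₁ = v_p − v_c1 = 14230 m/s.
At r₂: circular v_c2 = √(μ/r₂) = 11120 m/s; transfer-apojove v_a = √[μ(2/r₂ − 1/a_t)] = 4273 m/s.
Δv₂ = v_c2 − v_a = 6851 m/s.
Total Δv = Δv₁ + Δv₂ = 21080 m/s = 21.08 km/s.

Δv_total ≈ 21.1 km/s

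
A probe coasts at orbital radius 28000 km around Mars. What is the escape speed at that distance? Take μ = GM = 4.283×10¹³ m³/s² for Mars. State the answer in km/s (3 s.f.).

v_esc ≈ 1.75 km/s

r = 28000 km = 2.800×10⁷ m.
Escape speed v_esc = √(2μ/r) = √(2 × 4.283×10¹³ / 2.800×10⁷) = √(3.059×10⁶) = 1749 m/s.
= 1.749 km/s.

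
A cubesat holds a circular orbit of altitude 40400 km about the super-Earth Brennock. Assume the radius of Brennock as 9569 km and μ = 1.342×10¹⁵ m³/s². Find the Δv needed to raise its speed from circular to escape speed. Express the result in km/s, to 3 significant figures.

r = 9569 + 40400 = 49969 km = 4.9969×10⁷ m.
Circular speed v_c = √(μ/r) = 5182 m/s.
Escape speed v_esc = √(2μ/r) = √2 × v_c = 7329 m/s.
Δv = v_esc − v_c = 2147 m/s = 2.147 km/s.

Δv ≈ 2.15 km/s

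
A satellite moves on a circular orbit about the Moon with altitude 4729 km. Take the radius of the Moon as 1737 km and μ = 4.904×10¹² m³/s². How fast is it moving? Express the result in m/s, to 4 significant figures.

v ≈ 870.9 m/s

r = 1737 + 4729 = 6466.0 km = 6.4660×10⁶ m.
For a circular orbit v = √(μ/r) = √(4.904×10¹² / 6.466×10⁶) = √(7.584×10⁵) = 870.9 m/s.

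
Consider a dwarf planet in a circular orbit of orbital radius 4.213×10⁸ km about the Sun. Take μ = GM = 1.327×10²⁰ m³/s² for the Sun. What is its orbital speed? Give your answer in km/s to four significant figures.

r = 4.213×10⁸ km = 4.213×10¹¹ m.
For a circular orbit v = √(μ/r) = √(1.327×10²⁰ / 4.213×10¹¹) = √(3.150×10⁸) = 17750 m/s.
That is 17.75 km/s.

v ≈ 17.75 km/s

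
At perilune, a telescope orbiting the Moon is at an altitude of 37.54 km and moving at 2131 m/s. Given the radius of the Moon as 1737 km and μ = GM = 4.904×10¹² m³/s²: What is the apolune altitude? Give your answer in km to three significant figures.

r_p = 1737 + 37.54 = 1774.5 km = 1.775×10⁶ m.
Specific energy ε = v²/2 − μ/r = -4.930×10⁵ J/kg, so a = −μ/(2ε) = 4.974×10⁶ m.
The apsides satisfy r_p + r_a = 2a, so the apolune radius is 2a − r_p = 8.174×10⁶ m = 8173.7 km.
Apolune altitude = 8173.7 − 1737 = 6436.7 km.

apolune altitude ≈ 6440 km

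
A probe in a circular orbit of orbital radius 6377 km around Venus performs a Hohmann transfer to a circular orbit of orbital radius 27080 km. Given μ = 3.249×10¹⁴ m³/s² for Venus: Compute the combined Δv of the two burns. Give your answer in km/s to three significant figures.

r₁ = 6377 km = 6.377×10⁶ m.
r₂ = 27080 km = 2.708×10⁷ m.
Transfer ellipse a_t = (r₁ + r₂)/2 = 1.673×10⁷ m.
At r₁: circular v_c1 = √(μ/r₁) = 7138 m/s; transfer-periapsis v_p = √[μ(2/r₁ − 1/a_t)] = 9082 m/s.
Δv₁ = v_p − v_c1 = 1944 m/s.
At r₂: circular v_c2 = √(μ/r₂) = 3464 m/s; transfer-apoapsis v_a = √[μ(2/r₂ − 1/a_t)] = 2139 m/s.
Δv₂ = v_c2 − v_a = 1325 m/s.
Total Δv = Δv₁ + Δv₂ = 3269 m/s = 3.269 km/s.

Δv_total ≈ 3.27 km/s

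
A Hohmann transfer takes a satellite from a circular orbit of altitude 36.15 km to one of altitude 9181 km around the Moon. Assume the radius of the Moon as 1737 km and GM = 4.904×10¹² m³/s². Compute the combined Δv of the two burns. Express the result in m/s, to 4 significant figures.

r₁ = 1737 + 36.15 = 1773.2 km = 1.7732×10⁶ m.
r₂ = 1737 + 9181 = 10918 km = 1.0918×10⁷ m.
Transfer ellipse a_t = (r₁ + r₂)/2 = 6.346×10⁶ m.
At r₁: circular v_c1 = √(μ/r₁) = 1663 m/s; transfer-perilune v_p = √[μ(2/r₁ − 1/a_t)] = 2181 m/s.
Δv₁ = v_p − v_c1 = 518.4 m/s.
At r₂: circular v_c2 = √(μ/r₂) = 670.2 m/s; transfer-apolune v_a = √[μ(2/r₂ − 1/a_t)] = 354.3 m/s.
Δv₂ = v_c2 − v_a = 315.9 m/s.
Total Δv = Δv₁ + Δv₂ = 834.3 m/s.

Δv_total ≈ 834.3 m/s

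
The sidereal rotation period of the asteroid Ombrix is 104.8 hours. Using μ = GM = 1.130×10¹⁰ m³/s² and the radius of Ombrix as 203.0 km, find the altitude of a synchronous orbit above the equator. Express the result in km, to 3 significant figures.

T = 104.8 hours = 3.773×10⁵ s.
A synchronous orbit has period T, so by Kepler's third law a = (μT²/4π²)^(1/3).
μT²/4π² = 1.130×10¹⁰ × (3.773×10⁵)² / 39.48 = 4.074×10¹⁹ m³.
a = 3.441×10⁶ m = 3441.0 km.
Altitude h = a − R = 3441.0 − 203.0 = 3238.0 km.

h_sync ≈ 3240 km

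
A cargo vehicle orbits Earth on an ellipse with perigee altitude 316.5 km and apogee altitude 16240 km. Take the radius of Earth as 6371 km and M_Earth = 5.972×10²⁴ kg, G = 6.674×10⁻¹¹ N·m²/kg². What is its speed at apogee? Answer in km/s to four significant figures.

v ≈ 2.837 km/s

μ = GM = 6.674×10⁻¹¹ × 5.972×10²⁴ = 3.986×10¹⁴ m³/s².
r_p = 6371 + 316.5 = 6687.5 km = 6.6875×10⁶ m.
r_a = 6371 + 16240 = 22611 km = 2.2611×10⁷ m.
Semi-major axis a = (r_p + r_a)/2 = 14649 km = 1.465×10⁷ m.
Vis-viva: v² = μ(2/r − 1/a) = 3.986×10¹⁴ × (8.845×10⁻⁸ − 6.826×10⁻⁸) = 8.047×10⁶ m²/s².
v = 2837 m/s = 2.837 km/s.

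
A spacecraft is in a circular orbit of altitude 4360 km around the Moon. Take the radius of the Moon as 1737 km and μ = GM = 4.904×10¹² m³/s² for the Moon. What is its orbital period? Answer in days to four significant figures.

r = 1737 + 4360 = 6097.0 km = 6.0970×10⁶ m.
Kepler's third law: T = 2π√(r³/μ) = 2π√((6.097×10⁶)³ / 4.904×10¹²).
r³/μ = 4.622×10⁷ s², so T = 2π × 6.798×10³ = 4.271×10⁴ s.
Converting: 4.271×10⁴ s ÷ 86400 = 0.4944 days.

T ≈ 0.4944 days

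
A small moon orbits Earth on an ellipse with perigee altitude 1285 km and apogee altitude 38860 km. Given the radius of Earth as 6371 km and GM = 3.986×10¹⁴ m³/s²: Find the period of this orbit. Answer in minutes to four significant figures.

r_p = 6371 + 1285 = 7656.0 km = 7.6560×10⁶ m.
r_a = 6371 + 38860 = 45231 km = 4.5231×10⁷ m.
Semi-major axis a = (r_p + r_a)/2 = (7656.0 + 45231)/2 = 26444 km = 2.644×10⁷ m.
By Kepler's third law T = 2π√(a³/μ) = 2π × 6.811×10³ = 4.279×10⁴ s.
= 713.2 minutes.

T ≈ 713.2 minutes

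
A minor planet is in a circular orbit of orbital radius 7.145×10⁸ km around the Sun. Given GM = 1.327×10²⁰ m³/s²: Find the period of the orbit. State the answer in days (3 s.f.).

r = 7.145×10⁸ km = 7.145×10¹¹ m.
Kepler's third law: T = 2π√(r³/μ) = 2π√((7.145×10¹¹)³ / 1.327×10²⁰).
r³/μ = 2.749×10¹⁵ s², so T = 2π × 5.243×10⁷ = 3.294×10⁸ s.
Converting: 3.294×10⁸ s ÷ 86400 = 3813 days.

T ≈ 3810 days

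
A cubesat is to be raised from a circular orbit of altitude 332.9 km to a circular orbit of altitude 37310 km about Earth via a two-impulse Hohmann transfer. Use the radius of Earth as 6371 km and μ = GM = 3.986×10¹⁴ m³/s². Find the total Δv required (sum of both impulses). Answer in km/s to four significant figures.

r₁ = 6371 + 332.9 = 6703.9 km = 6.7039×10⁶ m.
r₂ = 6371 + 37310 = 43681 km = 4.3681×10⁷ m.
Transfer ellipse a_t = (r₁ + r₂)/2 = 2.519×10⁷ m.
At r₁: circular v_c1 = √(μ/r₁) = 7711 m/s; transfer-perigee v_p = √[μ(2/r₁ − 1/a_t)] = 10150 m/s.
Δv₁ = v_p − v_c1 = 2443 m/s.
At r₂: circular v_c2 = √(μ/r₂) = 3021 m/s; transfer-apogee v_a = √[μ(2/r₂ − 1/a_t)] = 1558 m/s.
Δv₂ = v_c2 − v_a = 1463 m/s.
Total Δv = Δv₁ + Δv₂ = 3905 m/s = 3.905 km/s.

Δv_total ≈ 3.905 km/s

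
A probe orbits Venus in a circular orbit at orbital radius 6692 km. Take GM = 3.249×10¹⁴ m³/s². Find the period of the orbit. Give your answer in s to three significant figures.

T ≈ 6030 s

r = 6692 km = 6.692×10⁶ m.
Kepler's third law: T = 2π√(r³/μ) = 2π√((6.692×10⁶)³ / 3.249×10¹⁴).
r³/μ = 9.224×10⁵ s², so T = 2π × 9.604×10² = 6.034×10³ s.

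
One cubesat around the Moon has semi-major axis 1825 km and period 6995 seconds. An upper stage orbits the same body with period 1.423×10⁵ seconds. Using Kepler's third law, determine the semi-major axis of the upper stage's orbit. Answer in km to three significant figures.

a₂ ≈ 13600 km

Kepler's third law: a³ ∝ T², so a₂ = a₁ (T₂/T₁)^(2/3).
T₂/T₁ = 20.34, (T₂/T₁)^(2/3) = 7.452.
a₂ = 1825 × 7.452 = 13600 km.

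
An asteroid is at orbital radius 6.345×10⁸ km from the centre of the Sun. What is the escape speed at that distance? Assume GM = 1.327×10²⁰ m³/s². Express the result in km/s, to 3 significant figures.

r = 6.345×10⁸ km = 6.345×10¹¹ m.
Escape speed v_esc = √(2μ/r) = √(2 × 1.327×10²⁰ / 6.345×10¹¹) = √(4.183×10⁸) = 20450 m/s.
= 20.45 km/s.

v_esc ≈ 20.5 km/s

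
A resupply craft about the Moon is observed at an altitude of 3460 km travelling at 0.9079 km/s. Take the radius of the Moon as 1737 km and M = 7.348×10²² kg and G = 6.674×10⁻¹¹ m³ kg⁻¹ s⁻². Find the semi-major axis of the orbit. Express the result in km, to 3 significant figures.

a ≈ 4610 km

μ = GM = 6.674×10⁻¹¹ × 7.348×10²² = 4.904×10¹² m³/s².
r = 1737 + 3460 = 5197.0 km = 5.197×10⁶ m.
Specific orbital energy ε = v²/2 − μ/r = (907.9)²/2 − 4.904×10¹²/5.197×10⁶ = -5.315×10⁵ J/kg.
Since ε = −μ/(2a), a = −μ/(2ε) = 4.613×10⁶ m = 4613.5 km.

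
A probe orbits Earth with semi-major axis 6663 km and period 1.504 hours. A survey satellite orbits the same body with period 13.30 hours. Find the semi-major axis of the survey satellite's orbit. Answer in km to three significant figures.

a₂ ≈ 28500 km

Kepler's third law: a³ ∝ T², so a₂ = a₁ (T₂/T₁)^(2/3).
T₂/T₁ = 8.843, (T₂/T₁)^(2/3) = 4.276.
a₂ = 6663 × 4.276 = 28490 km.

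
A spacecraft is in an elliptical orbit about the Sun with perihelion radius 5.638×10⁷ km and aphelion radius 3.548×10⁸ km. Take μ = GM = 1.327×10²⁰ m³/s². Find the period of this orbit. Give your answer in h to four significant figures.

Semi-major axis a = (r_p + r_a)/2 = (5.6380×10⁷ + 3.5480×10⁸)/2 = 2.0559×10⁸ km = 2.056×10¹¹ m.
By Kepler's third law T = 2π√(a³/μ) = 2π × 8.092×10⁶ = 5.084×10⁷ s.
= 14120 h.

T ≈ 14120 h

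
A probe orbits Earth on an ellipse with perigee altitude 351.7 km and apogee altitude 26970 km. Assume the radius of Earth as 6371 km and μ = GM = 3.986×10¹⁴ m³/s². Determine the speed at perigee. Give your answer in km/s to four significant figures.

r_p = 6371 + 351.7 = 6722.7 km = 6.7227×10⁶ m.
r_a = 6371 + 26970 = 33341 km = 3.3341×10⁷ m.
Semi-major axis a = (r_p + r_a)/2 = 20032 km = 2.003×10⁷ m.
Vis-viva: v² = μ(2/r − 1/a) = 3.986×10¹⁴ × (2.975×10⁻⁷ − 4.992×10⁻⁸) = 9.868×10⁷ m²/s².
v = 9934 m/s = 9.934 km/s.

v ≈ 9.934 km/s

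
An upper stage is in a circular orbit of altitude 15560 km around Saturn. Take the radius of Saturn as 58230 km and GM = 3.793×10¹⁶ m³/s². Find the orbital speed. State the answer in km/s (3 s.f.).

v ≈ 22.7 km/s

r = 58230 + 15560 = 73790 km = 7.3790×10⁷ m.
For a circular orbit v = √(μ/r) = √(3.793×10¹⁶ / 7.379×10⁷) = √(5.140×10⁸) = 22670 m/s.
That is 22.67 km/s.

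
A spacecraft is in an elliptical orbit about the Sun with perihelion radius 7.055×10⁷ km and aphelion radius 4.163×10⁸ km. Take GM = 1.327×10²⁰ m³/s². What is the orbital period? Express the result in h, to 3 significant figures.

Semi-major axis a = (r_p + r_a)/2 = (7.0550×10⁷ + 4.1630×10⁸)/2 = 2.4342×10⁸ km = 2.434×10¹¹ m.
By Kepler's third law T = 2π√(a³/μ) = 2π × 1.043×10⁷ = 6.551×10⁷ s.
= 18200 h.

T ≈ 18200 h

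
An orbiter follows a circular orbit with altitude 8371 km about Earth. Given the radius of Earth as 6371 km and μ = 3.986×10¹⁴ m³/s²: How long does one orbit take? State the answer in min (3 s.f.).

r = 6371 + 8371 = 14742 km = 1.4742×10⁷ m.
Kepler's third law: T = 2π√(r³/μ) = 2π√((1.474×10⁷)³ / 3.986×10¹⁴).
r³/μ = 8.038×10⁶ s², so T = 2π × 2.835×10³ = 1.781×10⁴ s.
Converting: 1.781×10⁴ s ÷ 60.00 = 296.9 min.

T ≈ 297 min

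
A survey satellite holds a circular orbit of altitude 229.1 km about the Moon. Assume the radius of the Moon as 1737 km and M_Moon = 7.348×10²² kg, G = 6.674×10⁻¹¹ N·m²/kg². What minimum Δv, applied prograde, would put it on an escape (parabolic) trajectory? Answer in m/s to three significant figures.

μ = GM = 6.674×10⁻¹¹ × 7.348×10²² = 4.904×10¹² m³/s².
r = 1737 + 229.1 = 1966.1 km = 1.9661×10⁶ m.
Circular speed v_c = √(μ/r) = 1579 m/s.
Escape speed v_esc = √(2μ/r) = √2 × v_c = 2234 m/s.
Δv = v_esc − v_c = 654.2 m/s.

Δv ≈ 654 m/s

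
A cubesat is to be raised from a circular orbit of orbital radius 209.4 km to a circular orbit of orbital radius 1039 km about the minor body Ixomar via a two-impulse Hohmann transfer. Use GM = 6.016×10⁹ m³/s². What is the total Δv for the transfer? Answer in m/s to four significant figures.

r₁ = 209.4 km = 2.094×10⁵ m.
r₂ = 1039 km = 1.039×10⁶ m.
Transfer ellipse a_t = (r₁ + r₂)/2 = 6.242×10⁵ m.
At r₁: circular v_c1 = √(μ/r₁) = 169.5 m/s; transfer-periapsis v_p = √[μ(2/r₁ − 1/a_t)] = 218.7 m/s.
Δv₁ = v_p − v_c1 = 49.18 m/s.
At r₂: circular v_c2 = √(μ/r₂) = 76.09 m/s; transfer-apoapsis v_a = √[μ(2/r₂ − 1/a_t)] = 44.07 m/s.
Δv₂ = v_c2 − v_a = 32.02 m/s.
Total Δv = Δv₁ + Δv₂ = 81.20 m/s.

Δv_total ≈ 81.20 m/s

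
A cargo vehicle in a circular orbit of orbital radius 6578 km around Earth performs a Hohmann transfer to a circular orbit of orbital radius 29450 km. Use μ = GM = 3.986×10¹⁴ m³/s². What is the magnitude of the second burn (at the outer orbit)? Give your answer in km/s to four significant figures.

Δv ≈ 1.456 km/s

r₁ = 6578 km = 6.578×10⁶ m.
r₂ = 29450 km = 2.945×10⁷ m.
Transfer ellipse a_t = (r₁ + r₂)/2 = 1.801×10⁷ m.
At r₁: circular v_c1 = √(μ/r₁) = 7784 m/s; transfer-perigee v_p = √[μ(2/r₁ − 1/a_t)] = 9953 m/s.
At r₂: circular v_c2 = √(μ/r₂) = 3679 m/s; transfer-apogee v_a = √[μ(2/r₂ − 1/a_t)] = 2223 m/s.
Δv₂ = v_c2 − v_a = 1456 m/s.
= 1.456 km/s.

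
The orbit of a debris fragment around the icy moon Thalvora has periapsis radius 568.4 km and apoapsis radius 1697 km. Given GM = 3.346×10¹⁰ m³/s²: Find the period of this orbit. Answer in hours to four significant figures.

Semi-major axis a = (r_p + r_a)/2 = (568.40 + 1697.0)/2 = 1132.7 km = 1.133×10⁶ m.
By Kepler's third law T = 2π√(a³/μ) = 2π × 6.590×10³ = 4.141×10⁴ s.
= 11.50 hours.

T ≈ 11.50 hours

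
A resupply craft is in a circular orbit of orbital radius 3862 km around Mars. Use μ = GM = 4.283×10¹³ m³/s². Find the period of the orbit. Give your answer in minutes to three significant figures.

T ≈ 121 minutes

r = 3862 km = 3.862×10⁶ m.
Kepler's third law: T = 2π√(r³/μ) = 2π√((3.862×10⁶)³ / 4.283×10¹³).
r³/μ = 1.345×10⁶ s², so T = 2π × 1.160×10³ = 7.287×10³ s.
Converting: 7.287×10³ s ÷ 60.00 = 121.4 minutes.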